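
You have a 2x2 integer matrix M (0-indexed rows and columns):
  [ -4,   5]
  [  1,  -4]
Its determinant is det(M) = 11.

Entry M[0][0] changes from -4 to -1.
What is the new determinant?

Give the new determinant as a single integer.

det is linear in row 0: changing M[0][0] by delta changes det by delta * cofactor(0,0).
Cofactor C_00 = (-1)^(0+0) * minor(0,0) = -4
Entry delta = -1 - -4 = 3
Det delta = 3 * -4 = -12
New det = 11 + -12 = -1

Answer: -1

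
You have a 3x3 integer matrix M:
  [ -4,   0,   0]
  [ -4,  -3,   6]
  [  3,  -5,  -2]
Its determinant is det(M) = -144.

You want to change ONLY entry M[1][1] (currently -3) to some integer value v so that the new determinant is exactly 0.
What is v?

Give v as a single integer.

Answer: 15

Derivation:
det is linear in entry M[1][1]: det = old_det + (v - -3) * C_11
Cofactor C_11 = 8
Want det = 0: -144 + (v - -3) * 8 = 0
  (v - -3) = 144 / 8 = 18
  v = -3 + (18) = 15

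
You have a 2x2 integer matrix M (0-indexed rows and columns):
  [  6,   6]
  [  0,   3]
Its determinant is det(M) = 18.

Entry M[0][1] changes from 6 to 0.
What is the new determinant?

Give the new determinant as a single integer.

det is linear in row 0: changing M[0][1] by delta changes det by delta * cofactor(0,1).
Cofactor C_01 = (-1)^(0+1) * minor(0,1) = 0
Entry delta = 0 - 6 = -6
Det delta = -6 * 0 = 0
New det = 18 + 0 = 18

Answer: 18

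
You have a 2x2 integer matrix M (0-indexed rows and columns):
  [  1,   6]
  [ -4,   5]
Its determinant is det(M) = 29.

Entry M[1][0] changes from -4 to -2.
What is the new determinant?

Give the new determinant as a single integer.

Answer: 17

Derivation:
det is linear in row 1: changing M[1][0] by delta changes det by delta * cofactor(1,0).
Cofactor C_10 = (-1)^(1+0) * minor(1,0) = -6
Entry delta = -2 - -4 = 2
Det delta = 2 * -6 = -12
New det = 29 + -12 = 17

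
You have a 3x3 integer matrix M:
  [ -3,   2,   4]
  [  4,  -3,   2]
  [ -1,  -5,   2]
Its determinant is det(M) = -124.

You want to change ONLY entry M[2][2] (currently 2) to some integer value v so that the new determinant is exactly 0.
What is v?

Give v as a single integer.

det is linear in entry M[2][2]: det = old_det + (v - 2) * C_22
Cofactor C_22 = 1
Want det = 0: -124 + (v - 2) * 1 = 0
  (v - 2) = 124 / 1 = 124
  v = 2 + (124) = 126

Answer: 126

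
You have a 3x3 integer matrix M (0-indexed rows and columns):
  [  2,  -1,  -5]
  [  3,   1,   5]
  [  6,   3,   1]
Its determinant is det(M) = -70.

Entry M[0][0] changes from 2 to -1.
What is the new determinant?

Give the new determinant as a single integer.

Answer: -28

Derivation:
det is linear in row 0: changing M[0][0] by delta changes det by delta * cofactor(0,0).
Cofactor C_00 = (-1)^(0+0) * minor(0,0) = -14
Entry delta = -1 - 2 = -3
Det delta = -3 * -14 = 42
New det = -70 + 42 = -28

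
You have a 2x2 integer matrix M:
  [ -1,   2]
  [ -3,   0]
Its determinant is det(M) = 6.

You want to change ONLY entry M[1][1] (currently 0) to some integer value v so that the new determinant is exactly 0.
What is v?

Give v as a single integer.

Answer: 6

Derivation:
det is linear in entry M[1][1]: det = old_det + (v - 0) * C_11
Cofactor C_11 = -1
Want det = 0: 6 + (v - 0) * -1 = 0
  (v - 0) = -6 / -1 = 6
  v = 0 + (6) = 6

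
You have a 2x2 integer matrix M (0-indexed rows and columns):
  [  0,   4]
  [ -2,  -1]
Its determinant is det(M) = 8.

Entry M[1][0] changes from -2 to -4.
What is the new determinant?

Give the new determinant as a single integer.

Answer: 16

Derivation:
det is linear in row 1: changing M[1][0] by delta changes det by delta * cofactor(1,0).
Cofactor C_10 = (-1)^(1+0) * minor(1,0) = -4
Entry delta = -4 - -2 = -2
Det delta = -2 * -4 = 8
New det = 8 + 8 = 16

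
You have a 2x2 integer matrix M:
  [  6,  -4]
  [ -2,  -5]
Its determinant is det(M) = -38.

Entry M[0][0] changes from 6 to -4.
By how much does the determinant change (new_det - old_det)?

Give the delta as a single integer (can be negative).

Answer: 50

Derivation:
Cofactor C_00 = -5
Entry delta = -4 - 6 = -10
Det delta = entry_delta * cofactor = -10 * -5 = 50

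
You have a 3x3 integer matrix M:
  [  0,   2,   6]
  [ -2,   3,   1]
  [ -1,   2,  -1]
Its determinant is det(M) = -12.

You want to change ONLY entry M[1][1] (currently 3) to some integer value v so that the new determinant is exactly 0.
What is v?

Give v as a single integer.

Answer: 5

Derivation:
det is linear in entry M[1][1]: det = old_det + (v - 3) * C_11
Cofactor C_11 = 6
Want det = 0: -12 + (v - 3) * 6 = 0
  (v - 3) = 12 / 6 = 2
  v = 3 + (2) = 5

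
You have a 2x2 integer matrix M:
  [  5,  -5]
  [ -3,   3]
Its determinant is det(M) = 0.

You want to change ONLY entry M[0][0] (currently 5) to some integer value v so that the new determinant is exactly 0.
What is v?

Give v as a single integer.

Answer: 5

Derivation:
det is linear in entry M[0][0]: det = old_det + (v - 5) * C_00
Cofactor C_00 = 3
Want det = 0: 0 + (v - 5) * 3 = 0
  (v - 5) = 0 / 3 = 0
  v = 5 + (0) = 5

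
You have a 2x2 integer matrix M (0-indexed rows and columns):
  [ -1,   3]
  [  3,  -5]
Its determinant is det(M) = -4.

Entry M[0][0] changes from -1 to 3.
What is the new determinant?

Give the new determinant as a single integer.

det is linear in row 0: changing M[0][0] by delta changes det by delta * cofactor(0,0).
Cofactor C_00 = (-1)^(0+0) * minor(0,0) = -5
Entry delta = 3 - -1 = 4
Det delta = 4 * -5 = -20
New det = -4 + -20 = -24

Answer: -24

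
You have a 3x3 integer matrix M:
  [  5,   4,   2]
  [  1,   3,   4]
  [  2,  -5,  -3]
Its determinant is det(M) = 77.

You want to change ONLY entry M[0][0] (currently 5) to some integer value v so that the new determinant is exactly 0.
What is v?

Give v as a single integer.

det is linear in entry M[0][0]: det = old_det + (v - 5) * C_00
Cofactor C_00 = 11
Want det = 0: 77 + (v - 5) * 11 = 0
  (v - 5) = -77 / 11 = -7
  v = 5 + (-7) = -2

Answer: -2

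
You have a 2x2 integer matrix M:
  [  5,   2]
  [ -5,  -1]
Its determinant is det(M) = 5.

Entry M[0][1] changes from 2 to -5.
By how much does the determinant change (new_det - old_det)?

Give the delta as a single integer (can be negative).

Answer: -35

Derivation:
Cofactor C_01 = 5
Entry delta = -5 - 2 = -7
Det delta = entry_delta * cofactor = -7 * 5 = -35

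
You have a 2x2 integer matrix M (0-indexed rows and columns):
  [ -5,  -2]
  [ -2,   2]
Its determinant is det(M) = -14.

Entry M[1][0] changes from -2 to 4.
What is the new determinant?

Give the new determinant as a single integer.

Answer: -2

Derivation:
det is linear in row 1: changing M[1][0] by delta changes det by delta * cofactor(1,0).
Cofactor C_10 = (-1)^(1+0) * minor(1,0) = 2
Entry delta = 4 - -2 = 6
Det delta = 6 * 2 = 12
New det = -14 + 12 = -2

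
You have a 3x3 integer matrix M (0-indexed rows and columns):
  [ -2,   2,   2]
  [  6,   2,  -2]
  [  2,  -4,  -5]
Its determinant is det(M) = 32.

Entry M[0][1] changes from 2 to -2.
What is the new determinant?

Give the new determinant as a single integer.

Answer: -72

Derivation:
det is linear in row 0: changing M[0][1] by delta changes det by delta * cofactor(0,1).
Cofactor C_01 = (-1)^(0+1) * minor(0,1) = 26
Entry delta = -2 - 2 = -4
Det delta = -4 * 26 = -104
New det = 32 + -104 = -72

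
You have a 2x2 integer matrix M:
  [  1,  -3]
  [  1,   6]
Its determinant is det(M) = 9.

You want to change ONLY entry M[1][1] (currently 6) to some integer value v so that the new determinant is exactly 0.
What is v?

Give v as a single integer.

det is linear in entry M[1][1]: det = old_det + (v - 6) * C_11
Cofactor C_11 = 1
Want det = 0: 9 + (v - 6) * 1 = 0
  (v - 6) = -9 / 1 = -9
  v = 6 + (-9) = -3

Answer: -3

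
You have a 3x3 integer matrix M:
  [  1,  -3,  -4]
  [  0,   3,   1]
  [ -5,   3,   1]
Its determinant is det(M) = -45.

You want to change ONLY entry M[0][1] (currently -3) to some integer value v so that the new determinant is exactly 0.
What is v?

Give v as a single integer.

Answer: -12

Derivation:
det is linear in entry M[0][1]: det = old_det + (v - -3) * C_01
Cofactor C_01 = -5
Want det = 0: -45 + (v - -3) * -5 = 0
  (v - -3) = 45 / -5 = -9
  v = -3 + (-9) = -12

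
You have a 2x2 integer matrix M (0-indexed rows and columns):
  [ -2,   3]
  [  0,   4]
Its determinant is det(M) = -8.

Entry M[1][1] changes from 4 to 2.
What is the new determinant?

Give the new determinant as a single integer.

det is linear in row 1: changing M[1][1] by delta changes det by delta * cofactor(1,1).
Cofactor C_11 = (-1)^(1+1) * minor(1,1) = -2
Entry delta = 2 - 4 = -2
Det delta = -2 * -2 = 4
New det = -8 + 4 = -4

Answer: -4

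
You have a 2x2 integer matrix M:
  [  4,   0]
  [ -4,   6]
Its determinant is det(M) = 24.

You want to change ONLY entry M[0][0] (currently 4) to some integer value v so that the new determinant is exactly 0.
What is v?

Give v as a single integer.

det is linear in entry M[0][0]: det = old_det + (v - 4) * C_00
Cofactor C_00 = 6
Want det = 0: 24 + (v - 4) * 6 = 0
  (v - 4) = -24 / 6 = -4
  v = 4 + (-4) = 0

Answer: 0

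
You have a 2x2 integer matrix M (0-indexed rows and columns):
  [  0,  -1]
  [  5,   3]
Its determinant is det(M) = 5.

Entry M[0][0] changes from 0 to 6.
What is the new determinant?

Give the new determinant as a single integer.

Answer: 23

Derivation:
det is linear in row 0: changing M[0][0] by delta changes det by delta * cofactor(0,0).
Cofactor C_00 = (-1)^(0+0) * minor(0,0) = 3
Entry delta = 6 - 0 = 6
Det delta = 6 * 3 = 18
New det = 5 + 18 = 23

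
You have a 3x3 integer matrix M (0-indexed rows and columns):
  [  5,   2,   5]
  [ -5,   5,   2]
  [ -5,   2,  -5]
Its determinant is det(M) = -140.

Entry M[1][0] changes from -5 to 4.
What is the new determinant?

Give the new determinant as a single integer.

Answer: 40

Derivation:
det is linear in row 1: changing M[1][0] by delta changes det by delta * cofactor(1,0).
Cofactor C_10 = (-1)^(1+0) * minor(1,0) = 20
Entry delta = 4 - -5 = 9
Det delta = 9 * 20 = 180
New det = -140 + 180 = 40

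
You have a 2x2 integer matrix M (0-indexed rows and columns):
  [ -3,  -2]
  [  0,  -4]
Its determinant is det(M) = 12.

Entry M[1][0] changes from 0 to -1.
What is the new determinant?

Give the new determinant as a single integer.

det is linear in row 1: changing M[1][0] by delta changes det by delta * cofactor(1,0).
Cofactor C_10 = (-1)^(1+0) * minor(1,0) = 2
Entry delta = -1 - 0 = -1
Det delta = -1 * 2 = -2
New det = 12 + -2 = 10

Answer: 10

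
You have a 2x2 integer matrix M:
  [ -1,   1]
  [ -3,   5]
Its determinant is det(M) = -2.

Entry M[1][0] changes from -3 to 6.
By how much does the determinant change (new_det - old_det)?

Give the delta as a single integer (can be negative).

Answer: -9

Derivation:
Cofactor C_10 = -1
Entry delta = 6 - -3 = 9
Det delta = entry_delta * cofactor = 9 * -1 = -9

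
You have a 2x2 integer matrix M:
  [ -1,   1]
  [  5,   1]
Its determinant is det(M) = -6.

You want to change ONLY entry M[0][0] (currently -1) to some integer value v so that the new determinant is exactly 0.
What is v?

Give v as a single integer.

Answer: 5

Derivation:
det is linear in entry M[0][0]: det = old_det + (v - -1) * C_00
Cofactor C_00 = 1
Want det = 0: -6 + (v - -1) * 1 = 0
  (v - -1) = 6 / 1 = 6
  v = -1 + (6) = 5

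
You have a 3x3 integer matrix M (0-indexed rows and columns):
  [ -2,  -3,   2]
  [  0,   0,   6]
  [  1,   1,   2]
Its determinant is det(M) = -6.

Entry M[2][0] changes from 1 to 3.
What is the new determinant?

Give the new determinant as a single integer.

det is linear in row 2: changing M[2][0] by delta changes det by delta * cofactor(2,0).
Cofactor C_20 = (-1)^(2+0) * minor(2,0) = -18
Entry delta = 3 - 1 = 2
Det delta = 2 * -18 = -36
New det = -6 + -36 = -42

Answer: -42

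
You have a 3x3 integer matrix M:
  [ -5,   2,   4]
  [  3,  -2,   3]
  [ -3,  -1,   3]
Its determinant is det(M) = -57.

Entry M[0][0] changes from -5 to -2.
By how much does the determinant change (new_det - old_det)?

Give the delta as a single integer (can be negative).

Cofactor C_00 = -3
Entry delta = -2 - -5 = 3
Det delta = entry_delta * cofactor = 3 * -3 = -9

Answer: -9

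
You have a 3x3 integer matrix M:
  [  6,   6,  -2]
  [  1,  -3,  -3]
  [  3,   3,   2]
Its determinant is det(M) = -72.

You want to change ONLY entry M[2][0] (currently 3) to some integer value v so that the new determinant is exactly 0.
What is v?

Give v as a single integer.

Answer: 0

Derivation:
det is linear in entry M[2][0]: det = old_det + (v - 3) * C_20
Cofactor C_20 = -24
Want det = 0: -72 + (v - 3) * -24 = 0
  (v - 3) = 72 / -24 = -3
  v = 3 + (-3) = 0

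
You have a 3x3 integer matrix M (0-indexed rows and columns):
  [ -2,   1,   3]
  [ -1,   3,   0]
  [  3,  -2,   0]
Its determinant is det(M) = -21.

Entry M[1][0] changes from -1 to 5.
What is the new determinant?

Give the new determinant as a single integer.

det is linear in row 1: changing M[1][0] by delta changes det by delta * cofactor(1,0).
Cofactor C_10 = (-1)^(1+0) * minor(1,0) = -6
Entry delta = 5 - -1 = 6
Det delta = 6 * -6 = -36
New det = -21 + -36 = -57

Answer: -57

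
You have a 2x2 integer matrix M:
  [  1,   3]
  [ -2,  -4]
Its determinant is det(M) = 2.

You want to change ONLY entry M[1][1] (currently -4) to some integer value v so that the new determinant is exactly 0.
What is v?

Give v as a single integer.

Answer: -6

Derivation:
det is linear in entry M[1][1]: det = old_det + (v - -4) * C_11
Cofactor C_11 = 1
Want det = 0: 2 + (v - -4) * 1 = 0
  (v - -4) = -2 / 1 = -2
  v = -4 + (-2) = -6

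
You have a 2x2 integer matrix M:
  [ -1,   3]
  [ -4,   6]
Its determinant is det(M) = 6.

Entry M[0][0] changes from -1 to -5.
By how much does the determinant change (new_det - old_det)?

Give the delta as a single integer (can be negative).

Cofactor C_00 = 6
Entry delta = -5 - -1 = -4
Det delta = entry_delta * cofactor = -4 * 6 = -24

Answer: -24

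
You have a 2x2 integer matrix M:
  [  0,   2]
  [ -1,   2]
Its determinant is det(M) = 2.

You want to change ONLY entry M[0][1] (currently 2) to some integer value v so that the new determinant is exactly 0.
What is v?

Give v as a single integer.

det is linear in entry M[0][1]: det = old_det + (v - 2) * C_01
Cofactor C_01 = 1
Want det = 0: 2 + (v - 2) * 1 = 0
  (v - 2) = -2 / 1 = -2
  v = 2 + (-2) = 0

Answer: 0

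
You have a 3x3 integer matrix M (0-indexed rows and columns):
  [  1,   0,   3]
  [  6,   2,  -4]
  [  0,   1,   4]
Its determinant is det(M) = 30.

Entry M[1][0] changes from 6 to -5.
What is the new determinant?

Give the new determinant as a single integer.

det is linear in row 1: changing M[1][0] by delta changes det by delta * cofactor(1,0).
Cofactor C_10 = (-1)^(1+0) * minor(1,0) = 3
Entry delta = -5 - 6 = -11
Det delta = -11 * 3 = -33
New det = 30 + -33 = -3

Answer: -3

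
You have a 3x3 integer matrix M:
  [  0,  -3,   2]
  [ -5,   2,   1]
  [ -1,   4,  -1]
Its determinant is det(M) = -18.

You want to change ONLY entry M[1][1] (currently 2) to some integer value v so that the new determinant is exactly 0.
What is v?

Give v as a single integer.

det is linear in entry M[1][1]: det = old_det + (v - 2) * C_11
Cofactor C_11 = 2
Want det = 0: -18 + (v - 2) * 2 = 0
  (v - 2) = 18 / 2 = 9
  v = 2 + (9) = 11

Answer: 11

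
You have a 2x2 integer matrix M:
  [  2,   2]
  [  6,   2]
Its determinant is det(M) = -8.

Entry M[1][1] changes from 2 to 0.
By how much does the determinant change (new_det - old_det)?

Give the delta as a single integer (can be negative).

Answer: -4

Derivation:
Cofactor C_11 = 2
Entry delta = 0 - 2 = -2
Det delta = entry_delta * cofactor = -2 * 2 = -4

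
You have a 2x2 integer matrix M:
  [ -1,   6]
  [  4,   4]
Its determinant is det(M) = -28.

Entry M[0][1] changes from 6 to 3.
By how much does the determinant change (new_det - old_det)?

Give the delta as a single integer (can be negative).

Cofactor C_01 = -4
Entry delta = 3 - 6 = -3
Det delta = entry_delta * cofactor = -3 * -4 = 12

Answer: 12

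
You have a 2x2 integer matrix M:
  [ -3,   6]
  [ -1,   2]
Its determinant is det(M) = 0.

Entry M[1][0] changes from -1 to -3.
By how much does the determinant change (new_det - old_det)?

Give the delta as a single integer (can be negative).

Answer: 12

Derivation:
Cofactor C_10 = -6
Entry delta = -3 - -1 = -2
Det delta = entry_delta * cofactor = -2 * -6 = 12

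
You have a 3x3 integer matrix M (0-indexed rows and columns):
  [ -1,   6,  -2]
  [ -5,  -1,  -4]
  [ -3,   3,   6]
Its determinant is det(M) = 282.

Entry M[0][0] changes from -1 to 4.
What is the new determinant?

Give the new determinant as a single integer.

det is linear in row 0: changing M[0][0] by delta changes det by delta * cofactor(0,0).
Cofactor C_00 = (-1)^(0+0) * minor(0,0) = 6
Entry delta = 4 - -1 = 5
Det delta = 5 * 6 = 30
New det = 282 + 30 = 312

Answer: 312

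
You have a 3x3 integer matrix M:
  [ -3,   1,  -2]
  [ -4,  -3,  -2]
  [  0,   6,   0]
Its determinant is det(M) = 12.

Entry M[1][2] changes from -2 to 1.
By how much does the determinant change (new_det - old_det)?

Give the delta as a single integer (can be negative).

Answer: 54

Derivation:
Cofactor C_12 = 18
Entry delta = 1 - -2 = 3
Det delta = entry_delta * cofactor = 3 * 18 = 54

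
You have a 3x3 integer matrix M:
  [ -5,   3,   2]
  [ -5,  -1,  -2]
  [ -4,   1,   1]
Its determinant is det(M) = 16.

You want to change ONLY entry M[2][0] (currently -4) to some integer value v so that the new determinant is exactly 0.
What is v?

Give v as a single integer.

Answer: 0

Derivation:
det is linear in entry M[2][0]: det = old_det + (v - -4) * C_20
Cofactor C_20 = -4
Want det = 0: 16 + (v - -4) * -4 = 0
  (v - -4) = -16 / -4 = 4
  v = -4 + (4) = 0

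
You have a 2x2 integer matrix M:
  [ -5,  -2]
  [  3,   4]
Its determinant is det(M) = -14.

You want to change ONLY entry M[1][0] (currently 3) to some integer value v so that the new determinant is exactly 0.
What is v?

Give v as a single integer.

det is linear in entry M[1][0]: det = old_det + (v - 3) * C_10
Cofactor C_10 = 2
Want det = 0: -14 + (v - 3) * 2 = 0
  (v - 3) = 14 / 2 = 7
  v = 3 + (7) = 10

Answer: 10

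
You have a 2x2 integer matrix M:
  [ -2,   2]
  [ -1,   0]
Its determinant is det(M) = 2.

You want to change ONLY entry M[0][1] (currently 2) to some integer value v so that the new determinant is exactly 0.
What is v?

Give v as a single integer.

Answer: 0

Derivation:
det is linear in entry M[0][1]: det = old_det + (v - 2) * C_01
Cofactor C_01 = 1
Want det = 0: 2 + (v - 2) * 1 = 0
  (v - 2) = -2 / 1 = -2
  v = 2 + (-2) = 0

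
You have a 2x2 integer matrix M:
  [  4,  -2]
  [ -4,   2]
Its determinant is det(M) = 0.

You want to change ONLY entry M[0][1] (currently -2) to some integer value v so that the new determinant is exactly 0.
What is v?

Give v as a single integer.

Answer: -2

Derivation:
det is linear in entry M[0][1]: det = old_det + (v - -2) * C_01
Cofactor C_01 = 4
Want det = 0: 0 + (v - -2) * 4 = 0
  (v - -2) = 0 / 4 = 0
  v = -2 + (0) = -2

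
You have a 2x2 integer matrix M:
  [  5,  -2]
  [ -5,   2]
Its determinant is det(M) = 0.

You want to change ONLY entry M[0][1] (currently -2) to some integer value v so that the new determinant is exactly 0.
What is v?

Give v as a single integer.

Answer: -2

Derivation:
det is linear in entry M[0][1]: det = old_det + (v - -2) * C_01
Cofactor C_01 = 5
Want det = 0: 0 + (v - -2) * 5 = 0
  (v - -2) = 0 / 5 = 0
  v = -2 + (0) = -2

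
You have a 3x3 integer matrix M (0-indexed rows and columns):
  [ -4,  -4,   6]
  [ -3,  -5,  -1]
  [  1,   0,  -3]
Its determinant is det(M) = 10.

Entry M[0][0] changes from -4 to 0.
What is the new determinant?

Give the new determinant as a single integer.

det is linear in row 0: changing M[0][0] by delta changes det by delta * cofactor(0,0).
Cofactor C_00 = (-1)^(0+0) * minor(0,0) = 15
Entry delta = 0 - -4 = 4
Det delta = 4 * 15 = 60
New det = 10 + 60 = 70

Answer: 70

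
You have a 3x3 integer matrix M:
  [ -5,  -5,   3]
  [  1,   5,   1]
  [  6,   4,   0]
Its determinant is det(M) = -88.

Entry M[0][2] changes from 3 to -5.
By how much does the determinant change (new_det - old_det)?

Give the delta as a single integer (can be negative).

Answer: 208

Derivation:
Cofactor C_02 = -26
Entry delta = -5 - 3 = -8
Det delta = entry_delta * cofactor = -8 * -26 = 208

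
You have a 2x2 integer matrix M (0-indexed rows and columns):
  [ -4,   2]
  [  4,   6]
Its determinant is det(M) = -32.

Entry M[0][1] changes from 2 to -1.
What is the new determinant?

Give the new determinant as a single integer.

Answer: -20

Derivation:
det is linear in row 0: changing M[0][1] by delta changes det by delta * cofactor(0,1).
Cofactor C_01 = (-1)^(0+1) * minor(0,1) = -4
Entry delta = -1 - 2 = -3
Det delta = -3 * -4 = 12
New det = -32 + 12 = -20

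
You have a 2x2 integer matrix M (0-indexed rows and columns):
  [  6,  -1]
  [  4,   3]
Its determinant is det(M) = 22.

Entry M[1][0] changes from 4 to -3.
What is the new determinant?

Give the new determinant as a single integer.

det is linear in row 1: changing M[1][0] by delta changes det by delta * cofactor(1,0).
Cofactor C_10 = (-1)^(1+0) * minor(1,0) = 1
Entry delta = -3 - 4 = -7
Det delta = -7 * 1 = -7
New det = 22 + -7 = 15

Answer: 15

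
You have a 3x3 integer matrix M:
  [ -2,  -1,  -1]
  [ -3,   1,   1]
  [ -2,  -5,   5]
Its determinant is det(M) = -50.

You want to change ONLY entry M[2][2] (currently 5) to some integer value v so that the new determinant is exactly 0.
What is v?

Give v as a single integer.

Answer: -5

Derivation:
det is linear in entry M[2][2]: det = old_det + (v - 5) * C_22
Cofactor C_22 = -5
Want det = 0: -50 + (v - 5) * -5 = 0
  (v - 5) = 50 / -5 = -10
  v = 5 + (-10) = -5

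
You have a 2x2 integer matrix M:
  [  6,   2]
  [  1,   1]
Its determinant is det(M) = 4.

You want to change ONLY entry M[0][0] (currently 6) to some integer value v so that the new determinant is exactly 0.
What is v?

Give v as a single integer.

Answer: 2

Derivation:
det is linear in entry M[0][0]: det = old_det + (v - 6) * C_00
Cofactor C_00 = 1
Want det = 0: 4 + (v - 6) * 1 = 0
  (v - 6) = -4 / 1 = -4
  v = 6 + (-4) = 2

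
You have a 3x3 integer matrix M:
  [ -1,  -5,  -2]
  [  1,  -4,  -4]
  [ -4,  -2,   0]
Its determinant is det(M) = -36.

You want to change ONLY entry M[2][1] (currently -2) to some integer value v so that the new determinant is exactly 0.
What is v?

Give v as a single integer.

det is linear in entry M[2][1]: det = old_det + (v - -2) * C_21
Cofactor C_21 = -6
Want det = 0: -36 + (v - -2) * -6 = 0
  (v - -2) = 36 / -6 = -6
  v = -2 + (-6) = -8

Answer: -8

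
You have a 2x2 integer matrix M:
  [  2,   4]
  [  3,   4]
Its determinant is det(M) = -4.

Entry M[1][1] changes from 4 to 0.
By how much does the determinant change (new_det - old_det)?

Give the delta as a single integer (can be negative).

Cofactor C_11 = 2
Entry delta = 0 - 4 = -4
Det delta = entry_delta * cofactor = -4 * 2 = -8

Answer: -8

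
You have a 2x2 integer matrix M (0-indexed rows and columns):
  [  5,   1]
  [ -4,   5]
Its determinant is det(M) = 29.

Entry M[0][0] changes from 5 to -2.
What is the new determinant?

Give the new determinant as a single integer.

Answer: -6

Derivation:
det is linear in row 0: changing M[0][0] by delta changes det by delta * cofactor(0,0).
Cofactor C_00 = (-1)^(0+0) * minor(0,0) = 5
Entry delta = -2 - 5 = -7
Det delta = -7 * 5 = -35
New det = 29 + -35 = -6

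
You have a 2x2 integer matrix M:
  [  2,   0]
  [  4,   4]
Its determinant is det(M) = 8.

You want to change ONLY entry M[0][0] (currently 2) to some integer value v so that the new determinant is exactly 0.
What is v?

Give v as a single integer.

Answer: 0

Derivation:
det is linear in entry M[0][0]: det = old_det + (v - 2) * C_00
Cofactor C_00 = 4
Want det = 0: 8 + (v - 2) * 4 = 0
  (v - 2) = -8 / 4 = -2
  v = 2 + (-2) = 0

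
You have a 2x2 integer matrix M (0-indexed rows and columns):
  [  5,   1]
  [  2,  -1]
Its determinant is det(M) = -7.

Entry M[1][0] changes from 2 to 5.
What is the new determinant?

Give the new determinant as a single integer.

Answer: -10

Derivation:
det is linear in row 1: changing M[1][0] by delta changes det by delta * cofactor(1,0).
Cofactor C_10 = (-1)^(1+0) * minor(1,0) = -1
Entry delta = 5 - 2 = 3
Det delta = 3 * -1 = -3
New det = -7 + -3 = -10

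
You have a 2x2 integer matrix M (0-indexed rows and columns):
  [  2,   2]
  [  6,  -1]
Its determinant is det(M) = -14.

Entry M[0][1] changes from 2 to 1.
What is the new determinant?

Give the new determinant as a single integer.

det is linear in row 0: changing M[0][1] by delta changes det by delta * cofactor(0,1).
Cofactor C_01 = (-1)^(0+1) * minor(0,1) = -6
Entry delta = 1 - 2 = -1
Det delta = -1 * -6 = 6
New det = -14 + 6 = -8

Answer: -8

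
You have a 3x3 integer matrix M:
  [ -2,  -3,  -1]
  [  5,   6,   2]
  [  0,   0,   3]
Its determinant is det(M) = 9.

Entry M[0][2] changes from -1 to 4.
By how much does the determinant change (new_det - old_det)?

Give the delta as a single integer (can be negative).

Cofactor C_02 = 0
Entry delta = 4 - -1 = 5
Det delta = entry_delta * cofactor = 5 * 0 = 0

Answer: 0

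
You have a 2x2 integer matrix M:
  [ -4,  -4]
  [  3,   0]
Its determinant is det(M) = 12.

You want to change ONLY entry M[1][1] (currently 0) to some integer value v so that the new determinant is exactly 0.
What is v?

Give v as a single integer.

det is linear in entry M[1][1]: det = old_det + (v - 0) * C_11
Cofactor C_11 = -4
Want det = 0: 12 + (v - 0) * -4 = 0
  (v - 0) = -12 / -4 = 3
  v = 0 + (3) = 3

Answer: 3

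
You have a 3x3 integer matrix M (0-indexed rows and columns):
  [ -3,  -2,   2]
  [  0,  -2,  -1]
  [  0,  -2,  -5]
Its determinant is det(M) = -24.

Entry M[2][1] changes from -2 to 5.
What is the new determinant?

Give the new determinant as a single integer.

Answer: -45

Derivation:
det is linear in row 2: changing M[2][1] by delta changes det by delta * cofactor(2,1).
Cofactor C_21 = (-1)^(2+1) * minor(2,1) = -3
Entry delta = 5 - -2 = 7
Det delta = 7 * -3 = -21
New det = -24 + -21 = -45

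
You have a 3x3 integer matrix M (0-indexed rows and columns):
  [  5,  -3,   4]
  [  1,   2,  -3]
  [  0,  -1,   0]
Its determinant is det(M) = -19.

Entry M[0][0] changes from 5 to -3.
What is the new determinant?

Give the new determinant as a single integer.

Answer: 5

Derivation:
det is linear in row 0: changing M[0][0] by delta changes det by delta * cofactor(0,0).
Cofactor C_00 = (-1)^(0+0) * minor(0,0) = -3
Entry delta = -3 - 5 = -8
Det delta = -8 * -3 = 24
New det = -19 + 24 = 5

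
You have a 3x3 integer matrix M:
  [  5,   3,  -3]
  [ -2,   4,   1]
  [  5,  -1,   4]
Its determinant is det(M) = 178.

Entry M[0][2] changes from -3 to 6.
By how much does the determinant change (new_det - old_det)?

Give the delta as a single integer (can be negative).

Cofactor C_02 = -18
Entry delta = 6 - -3 = 9
Det delta = entry_delta * cofactor = 9 * -18 = -162

Answer: -162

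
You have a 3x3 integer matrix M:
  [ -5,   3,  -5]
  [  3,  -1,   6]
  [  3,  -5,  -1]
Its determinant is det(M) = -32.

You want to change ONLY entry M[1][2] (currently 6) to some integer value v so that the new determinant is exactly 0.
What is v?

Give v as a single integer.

Answer: 4

Derivation:
det is linear in entry M[1][2]: det = old_det + (v - 6) * C_12
Cofactor C_12 = -16
Want det = 0: -32 + (v - 6) * -16 = 0
  (v - 6) = 32 / -16 = -2
  v = 6 + (-2) = 4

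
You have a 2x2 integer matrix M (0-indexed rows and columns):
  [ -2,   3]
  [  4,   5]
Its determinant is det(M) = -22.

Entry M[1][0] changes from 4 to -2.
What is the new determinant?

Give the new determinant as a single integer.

Answer: -4

Derivation:
det is linear in row 1: changing M[1][0] by delta changes det by delta * cofactor(1,0).
Cofactor C_10 = (-1)^(1+0) * minor(1,0) = -3
Entry delta = -2 - 4 = -6
Det delta = -6 * -3 = 18
New det = -22 + 18 = -4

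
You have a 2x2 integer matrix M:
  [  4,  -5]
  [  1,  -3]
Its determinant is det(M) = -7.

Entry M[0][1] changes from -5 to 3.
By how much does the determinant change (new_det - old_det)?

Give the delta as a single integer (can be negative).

Cofactor C_01 = -1
Entry delta = 3 - -5 = 8
Det delta = entry_delta * cofactor = 8 * -1 = -8

Answer: -8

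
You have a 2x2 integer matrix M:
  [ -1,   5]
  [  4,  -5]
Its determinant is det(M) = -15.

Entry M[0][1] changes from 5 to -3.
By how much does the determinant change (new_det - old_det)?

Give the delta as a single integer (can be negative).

Cofactor C_01 = -4
Entry delta = -3 - 5 = -8
Det delta = entry_delta * cofactor = -8 * -4 = 32

Answer: 32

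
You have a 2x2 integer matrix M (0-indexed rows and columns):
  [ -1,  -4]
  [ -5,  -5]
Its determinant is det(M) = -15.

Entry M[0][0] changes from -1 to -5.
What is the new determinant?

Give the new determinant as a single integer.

det is linear in row 0: changing M[0][0] by delta changes det by delta * cofactor(0,0).
Cofactor C_00 = (-1)^(0+0) * minor(0,0) = -5
Entry delta = -5 - -1 = -4
Det delta = -4 * -5 = 20
New det = -15 + 20 = 5

Answer: 5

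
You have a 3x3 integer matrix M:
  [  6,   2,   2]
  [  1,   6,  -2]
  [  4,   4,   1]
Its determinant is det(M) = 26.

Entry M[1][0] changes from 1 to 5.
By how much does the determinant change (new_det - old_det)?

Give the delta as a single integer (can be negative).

Cofactor C_10 = 6
Entry delta = 5 - 1 = 4
Det delta = entry_delta * cofactor = 4 * 6 = 24

Answer: 24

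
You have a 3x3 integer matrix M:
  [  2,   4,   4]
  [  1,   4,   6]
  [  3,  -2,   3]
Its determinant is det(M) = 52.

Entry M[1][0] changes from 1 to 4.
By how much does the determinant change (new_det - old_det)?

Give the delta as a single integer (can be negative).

Cofactor C_10 = -20
Entry delta = 4 - 1 = 3
Det delta = entry_delta * cofactor = 3 * -20 = -60

Answer: -60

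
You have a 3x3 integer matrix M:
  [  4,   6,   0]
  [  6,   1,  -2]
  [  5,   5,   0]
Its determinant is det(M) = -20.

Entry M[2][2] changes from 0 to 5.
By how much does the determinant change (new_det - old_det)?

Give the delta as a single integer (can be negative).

Answer: -160

Derivation:
Cofactor C_22 = -32
Entry delta = 5 - 0 = 5
Det delta = entry_delta * cofactor = 5 * -32 = -160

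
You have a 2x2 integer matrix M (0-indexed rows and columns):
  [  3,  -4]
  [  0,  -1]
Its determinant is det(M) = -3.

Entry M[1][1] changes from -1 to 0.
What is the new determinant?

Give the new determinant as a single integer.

det is linear in row 1: changing M[1][1] by delta changes det by delta * cofactor(1,1).
Cofactor C_11 = (-1)^(1+1) * minor(1,1) = 3
Entry delta = 0 - -1 = 1
Det delta = 1 * 3 = 3
New det = -3 + 3 = 0

Answer: 0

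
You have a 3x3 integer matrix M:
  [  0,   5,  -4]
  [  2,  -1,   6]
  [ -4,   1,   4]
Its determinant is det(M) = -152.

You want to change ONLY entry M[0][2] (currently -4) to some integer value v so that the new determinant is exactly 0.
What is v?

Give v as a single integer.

det is linear in entry M[0][2]: det = old_det + (v - -4) * C_02
Cofactor C_02 = -2
Want det = 0: -152 + (v - -4) * -2 = 0
  (v - -4) = 152 / -2 = -76
  v = -4 + (-76) = -80

Answer: -80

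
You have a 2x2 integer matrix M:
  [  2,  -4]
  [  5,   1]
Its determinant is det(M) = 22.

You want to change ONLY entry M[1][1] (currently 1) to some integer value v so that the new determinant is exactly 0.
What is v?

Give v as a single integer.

det is linear in entry M[1][1]: det = old_det + (v - 1) * C_11
Cofactor C_11 = 2
Want det = 0: 22 + (v - 1) * 2 = 0
  (v - 1) = -22 / 2 = -11
  v = 1 + (-11) = -10

Answer: -10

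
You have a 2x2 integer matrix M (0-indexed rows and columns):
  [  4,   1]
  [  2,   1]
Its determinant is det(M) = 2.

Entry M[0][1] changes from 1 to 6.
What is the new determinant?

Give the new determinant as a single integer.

Answer: -8

Derivation:
det is linear in row 0: changing M[0][1] by delta changes det by delta * cofactor(0,1).
Cofactor C_01 = (-1)^(0+1) * minor(0,1) = -2
Entry delta = 6 - 1 = 5
Det delta = 5 * -2 = -10
New det = 2 + -10 = -8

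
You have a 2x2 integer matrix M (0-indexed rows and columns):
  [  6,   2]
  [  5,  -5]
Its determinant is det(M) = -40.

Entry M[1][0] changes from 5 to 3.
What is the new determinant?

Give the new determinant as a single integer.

Answer: -36

Derivation:
det is linear in row 1: changing M[1][0] by delta changes det by delta * cofactor(1,0).
Cofactor C_10 = (-1)^(1+0) * minor(1,0) = -2
Entry delta = 3 - 5 = -2
Det delta = -2 * -2 = 4
New det = -40 + 4 = -36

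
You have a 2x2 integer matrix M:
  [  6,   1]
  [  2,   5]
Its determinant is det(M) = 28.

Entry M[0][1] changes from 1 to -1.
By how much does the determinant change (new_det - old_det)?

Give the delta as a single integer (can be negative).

Answer: 4

Derivation:
Cofactor C_01 = -2
Entry delta = -1 - 1 = -2
Det delta = entry_delta * cofactor = -2 * -2 = 4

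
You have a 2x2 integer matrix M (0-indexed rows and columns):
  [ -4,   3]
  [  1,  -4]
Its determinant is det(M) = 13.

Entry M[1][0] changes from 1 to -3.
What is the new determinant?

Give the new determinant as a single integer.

det is linear in row 1: changing M[1][0] by delta changes det by delta * cofactor(1,0).
Cofactor C_10 = (-1)^(1+0) * minor(1,0) = -3
Entry delta = -3 - 1 = -4
Det delta = -4 * -3 = 12
New det = 13 + 12 = 25

Answer: 25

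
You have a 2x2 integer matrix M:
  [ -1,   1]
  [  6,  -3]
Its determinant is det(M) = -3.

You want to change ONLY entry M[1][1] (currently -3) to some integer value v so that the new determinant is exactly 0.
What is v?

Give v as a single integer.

Answer: -6

Derivation:
det is linear in entry M[1][1]: det = old_det + (v - -3) * C_11
Cofactor C_11 = -1
Want det = 0: -3 + (v - -3) * -1 = 0
  (v - -3) = 3 / -1 = -3
  v = -3 + (-3) = -6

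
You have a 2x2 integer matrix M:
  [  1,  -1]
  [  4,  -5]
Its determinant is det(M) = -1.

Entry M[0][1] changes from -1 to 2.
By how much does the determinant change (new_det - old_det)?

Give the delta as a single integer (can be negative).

Cofactor C_01 = -4
Entry delta = 2 - -1 = 3
Det delta = entry_delta * cofactor = 3 * -4 = -12

Answer: -12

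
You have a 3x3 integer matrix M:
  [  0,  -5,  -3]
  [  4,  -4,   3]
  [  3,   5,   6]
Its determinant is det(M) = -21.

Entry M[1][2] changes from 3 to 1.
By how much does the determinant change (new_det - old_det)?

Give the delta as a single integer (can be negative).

Answer: 30

Derivation:
Cofactor C_12 = -15
Entry delta = 1 - 3 = -2
Det delta = entry_delta * cofactor = -2 * -15 = 30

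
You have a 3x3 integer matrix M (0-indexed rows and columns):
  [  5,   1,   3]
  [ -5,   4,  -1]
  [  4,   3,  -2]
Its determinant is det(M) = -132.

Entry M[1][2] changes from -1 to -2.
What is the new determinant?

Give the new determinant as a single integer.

Answer: -121

Derivation:
det is linear in row 1: changing M[1][2] by delta changes det by delta * cofactor(1,2).
Cofactor C_12 = (-1)^(1+2) * minor(1,2) = -11
Entry delta = -2 - -1 = -1
Det delta = -1 * -11 = 11
New det = -132 + 11 = -121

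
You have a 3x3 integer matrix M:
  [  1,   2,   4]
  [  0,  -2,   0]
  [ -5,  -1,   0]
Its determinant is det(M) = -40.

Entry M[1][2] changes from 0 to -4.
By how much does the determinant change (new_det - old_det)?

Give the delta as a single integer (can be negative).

Cofactor C_12 = -9
Entry delta = -4 - 0 = -4
Det delta = entry_delta * cofactor = -4 * -9 = 36

Answer: 36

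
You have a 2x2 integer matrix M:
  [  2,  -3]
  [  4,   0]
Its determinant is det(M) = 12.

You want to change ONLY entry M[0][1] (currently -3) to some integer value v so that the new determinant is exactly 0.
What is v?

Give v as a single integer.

Answer: 0

Derivation:
det is linear in entry M[0][1]: det = old_det + (v - -3) * C_01
Cofactor C_01 = -4
Want det = 0: 12 + (v - -3) * -4 = 0
  (v - -3) = -12 / -4 = 3
  v = -3 + (3) = 0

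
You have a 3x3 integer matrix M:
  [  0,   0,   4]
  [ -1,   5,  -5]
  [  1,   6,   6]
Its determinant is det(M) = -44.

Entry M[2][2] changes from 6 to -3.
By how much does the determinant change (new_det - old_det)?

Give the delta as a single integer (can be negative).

Cofactor C_22 = 0
Entry delta = -3 - 6 = -9
Det delta = entry_delta * cofactor = -9 * 0 = 0

Answer: 0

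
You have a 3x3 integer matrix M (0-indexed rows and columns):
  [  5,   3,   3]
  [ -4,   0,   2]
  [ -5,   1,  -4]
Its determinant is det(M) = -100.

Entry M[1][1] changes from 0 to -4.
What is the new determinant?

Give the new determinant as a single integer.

Answer: -80

Derivation:
det is linear in row 1: changing M[1][1] by delta changes det by delta * cofactor(1,1).
Cofactor C_11 = (-1)^(1+1) * minor(1,1) = -5
Entry delta = -4 - 0 = -4
Det delta = -4 * -5 = 20
New det = -100 + 20 = -80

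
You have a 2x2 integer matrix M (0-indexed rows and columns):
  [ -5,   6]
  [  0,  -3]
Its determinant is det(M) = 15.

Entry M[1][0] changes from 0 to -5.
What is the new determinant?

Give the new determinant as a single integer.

Answer: 45

Derivation:
det is linear in row 1: changing M[1][0] by delta changes det by delta * cofactor(1,0).
Cofactor C_10 = (-1)^(1+0) * minor(1,0) = -6
Entry delta = -5 - 0 = -5
Det delta = -5 * -6 = 30
New det = 15 + 30 = 45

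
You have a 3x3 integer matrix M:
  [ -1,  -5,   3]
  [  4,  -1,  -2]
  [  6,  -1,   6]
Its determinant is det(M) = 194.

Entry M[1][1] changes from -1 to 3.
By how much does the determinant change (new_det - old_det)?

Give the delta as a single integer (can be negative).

Cofactor C_11 = -24
Entry delta = 3 - -1 = 4
Det delta = entry_delta * cofactor = 4 * -24 = -96

Answer: -96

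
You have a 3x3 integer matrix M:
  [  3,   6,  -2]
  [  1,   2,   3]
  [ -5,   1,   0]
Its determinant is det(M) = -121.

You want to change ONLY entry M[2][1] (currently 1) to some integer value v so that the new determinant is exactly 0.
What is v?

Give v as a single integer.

det is linear in entry M[2][1]: det = old_det + (v - 1) * C_21
Cofactor C_21 = -11
Want det = 0: -121 + (v - 1) * -11 = 0
  (v - 1) = 121 / -11 = -11
  v = 1 + (-11) = -10

Answer: -10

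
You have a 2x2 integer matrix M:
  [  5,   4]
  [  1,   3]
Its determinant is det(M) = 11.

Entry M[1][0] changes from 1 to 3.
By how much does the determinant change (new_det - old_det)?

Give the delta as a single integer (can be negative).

Answer: -8

Derivation:
Cofactor C_10 = -4
Entry delta = 3 - 1 = 2
Det delta = entry_delta * cofactor = 2 * -4 = -8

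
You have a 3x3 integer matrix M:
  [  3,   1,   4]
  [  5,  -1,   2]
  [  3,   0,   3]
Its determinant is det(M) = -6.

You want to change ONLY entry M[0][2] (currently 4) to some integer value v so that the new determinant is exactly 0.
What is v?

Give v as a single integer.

det is linear in entry M[0][2]: det = old_det + (v - 4) * C_02
Cofactor C_02 = 3
Want det = 0: -6 + (v - 4) * 3 = 0
  (v - 4) = 6 / 3 = 2
  v = 4 + (2) = 6

Answer: 6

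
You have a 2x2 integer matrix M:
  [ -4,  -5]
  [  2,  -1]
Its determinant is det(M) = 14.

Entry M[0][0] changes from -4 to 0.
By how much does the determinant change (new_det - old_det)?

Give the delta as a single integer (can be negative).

Answer: -4

Derivation:
Cofactor C_00 = -1
Entry delta = 0 - -4 = 4
Det delta = entry_delta * cofactor = 4 * -1 = -4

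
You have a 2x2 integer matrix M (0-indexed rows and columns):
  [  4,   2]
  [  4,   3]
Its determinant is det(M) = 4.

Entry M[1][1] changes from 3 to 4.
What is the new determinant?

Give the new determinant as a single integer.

det is linear in row 1: changing M[1][1] by delta changes det by delta * cofactor(1,1).
Cofactor C_11 = (-1)^(1+1) * minor(1,1) = 4
Entry delta = 4 - 3 = 1
Det delta = 1 * 4 = 4
New det = 4 + 4 = 8

Answer: 8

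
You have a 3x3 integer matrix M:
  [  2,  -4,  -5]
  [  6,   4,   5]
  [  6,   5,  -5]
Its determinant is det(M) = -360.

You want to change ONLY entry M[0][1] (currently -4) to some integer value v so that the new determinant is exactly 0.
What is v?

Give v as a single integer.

Answer: 2

Derivation:
det is linear in entry M[0][1]: det = old_det + (v - -4) * C_01
Cofactor C_01 = 60
Want det = 0: -360 + (v - -4) * 60 = 0
  (v - -4) = 360 / 60 = 6
  v = -4 + (6) = 2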